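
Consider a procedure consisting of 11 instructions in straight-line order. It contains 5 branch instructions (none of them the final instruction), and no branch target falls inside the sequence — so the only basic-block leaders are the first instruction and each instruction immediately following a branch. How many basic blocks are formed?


With no in-sequence branch targets, the leaders are the first instruction plus the instruction after each branch.
Number of basic blocks = branches + 1
= 5 + 1 = 6

6


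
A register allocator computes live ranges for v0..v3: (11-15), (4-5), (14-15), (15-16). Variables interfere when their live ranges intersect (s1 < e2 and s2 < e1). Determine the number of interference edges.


Check all pairs for overlapping intervals.
Two intervals (s1,e1) and (s2,e2) overlap if s1 < e2 and s2 < e1.
v0 (11-15) vs v1..v3: overlaps v2 -> 1
v1 (4-5) vs v2..v3: overlaps none -> 0
v2 (14-15) vs v3: overlaps none -> 0
Total overlapping pairs = 1 + 0 + 0 = 1

1


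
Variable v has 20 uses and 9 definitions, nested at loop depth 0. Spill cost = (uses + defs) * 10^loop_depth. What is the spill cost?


uses + defs = 20 + 9 = 29
10^0 = 1
Spill cost = 29 * 1 = 29

29


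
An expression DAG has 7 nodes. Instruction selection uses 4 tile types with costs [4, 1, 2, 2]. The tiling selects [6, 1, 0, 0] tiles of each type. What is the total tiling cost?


Total cost = sum(count_i * cost_i)
= 6*4 + 1*1 + 0*2 + 0*2
= 25

25


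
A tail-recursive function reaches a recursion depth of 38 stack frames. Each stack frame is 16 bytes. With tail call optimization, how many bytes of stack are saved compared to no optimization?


Without TCO: 38 * 16 = 608 bytes
With TCO: reuse 1 frame = 16 bytes
Savings = 608 - 16 = 592

592


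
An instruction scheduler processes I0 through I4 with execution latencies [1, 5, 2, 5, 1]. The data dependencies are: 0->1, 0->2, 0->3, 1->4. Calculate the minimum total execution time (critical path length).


Compute longest path through dependency graph: dist(Ik) = max over predecessors of dist + latency(Ik).
dist(I0) = latency 1 = 1
dist(I1) = dist(I0) + 5 = 1 + 5 = 6
dist(I2) = dist(I0) + 2 = 1 + 2 = 3
dist(I3) = dist(I0) + 5 = 1 + 5 = 6
dist(I4) = dist(I1) + 1 = 6 + 1 = 7
Critical path = max dist = 7

7


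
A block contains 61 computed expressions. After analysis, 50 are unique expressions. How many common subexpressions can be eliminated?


CSE count = total expressions - unique expressions
= 61 - 50 = 11

11


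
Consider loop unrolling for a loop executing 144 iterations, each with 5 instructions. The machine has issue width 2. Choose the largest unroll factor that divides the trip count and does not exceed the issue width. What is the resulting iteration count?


Largest divisor of 144 <= 2 is 2
New iterations = 144 / 2 = 72

72


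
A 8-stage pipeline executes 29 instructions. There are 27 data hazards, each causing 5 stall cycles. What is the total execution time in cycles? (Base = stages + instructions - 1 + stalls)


Base cycles = 8 + 29 - 1 = 36
Total stalls = 27 * 5 = 135
Total = 36 + 135 = 171

171


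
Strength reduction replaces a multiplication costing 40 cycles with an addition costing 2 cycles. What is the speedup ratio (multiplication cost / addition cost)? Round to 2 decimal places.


Ratio = mult_cost / add_cost = 40 / 2 = 20.0

20.0


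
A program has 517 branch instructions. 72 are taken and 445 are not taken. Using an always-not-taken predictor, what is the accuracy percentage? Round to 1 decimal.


Predictor: always-not-taken
Correct predictions = 445
Accuracy = 445 / 517 * 100 = 86.1%

86.1


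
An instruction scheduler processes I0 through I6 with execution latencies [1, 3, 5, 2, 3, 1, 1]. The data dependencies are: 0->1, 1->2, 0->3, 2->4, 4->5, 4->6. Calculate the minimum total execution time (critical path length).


Compute longest path through dependency graph: dist(Ik) = max over predecessors of dist + latency(Ik).
dist(I0) = latency 1 = 1
dist(I1) = dist(I0) + 3 = 1 + 3 = 4
dist(I2) = dist(I1) + 5 = 4 + 5 = 9
dist(I3) = dist(I0) + 2 = 1 + 2 = 3
dist(I4) = dist(I2) + 3 = 9 + 3 = 12
dist(I5) = dist(I4) + 1 = 12 + 1 = 13
dist(I6) = dist(I4) + 1 = 12 + 1 = 13
Critical path = max dist = 13

13


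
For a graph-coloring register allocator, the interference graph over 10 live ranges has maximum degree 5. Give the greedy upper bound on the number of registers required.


Greedy coloring never needs more than (max_degree + 1) colors: when coloring a vertex, at most max_degree neighbors are already colored.
Upper bound = 5 + 1 = 6

6


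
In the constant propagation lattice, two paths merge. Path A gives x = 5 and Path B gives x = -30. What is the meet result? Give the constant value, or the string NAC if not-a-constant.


Meet operation: if both paths give the same constant, result is that constant; if they differ, result is NAC (not-a-constant).
Path A: 5, Path B: -30 -> differ
Result: not-a-constant -> NAC

NAC


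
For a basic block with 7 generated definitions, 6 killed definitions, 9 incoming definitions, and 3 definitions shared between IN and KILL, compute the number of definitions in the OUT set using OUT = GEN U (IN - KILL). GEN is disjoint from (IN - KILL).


IN - KILL: 9 - 3 = 6 surviving definitions
OUT = GEN + surviving = 7 + 6 = 13

13


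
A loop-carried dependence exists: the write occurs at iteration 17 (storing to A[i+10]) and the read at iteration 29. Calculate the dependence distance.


Distance = read iteration - write iteration
= 29 - 17 = 12

12


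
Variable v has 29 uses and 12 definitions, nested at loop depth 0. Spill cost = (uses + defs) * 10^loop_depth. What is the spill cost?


uses + defs = 29 + 12 = 41
10^0 = 1
Spill cost = 41 * 1 = 41

41


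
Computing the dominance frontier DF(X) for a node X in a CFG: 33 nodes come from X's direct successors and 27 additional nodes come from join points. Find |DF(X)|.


DF(X) = direct successor contributions + join point contributions
= 33 + 27 = 60

60


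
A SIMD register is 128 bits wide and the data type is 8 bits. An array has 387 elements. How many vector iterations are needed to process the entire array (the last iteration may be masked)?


Width = 128 / 8 = 16 elements per vector op
Iterations = ceil(387 / 16) = 25

25


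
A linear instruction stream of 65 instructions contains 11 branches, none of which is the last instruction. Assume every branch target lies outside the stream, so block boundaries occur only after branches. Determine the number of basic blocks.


With no in-sequence branch targets, the leaders are the first instruction plus the instruction after each branch.
Number of basic blocks = branches + 1
= 11 + 1 = 12

12


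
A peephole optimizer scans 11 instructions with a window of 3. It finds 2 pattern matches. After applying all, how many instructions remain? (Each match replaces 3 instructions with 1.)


Each match removes 2 instructions.
Total removed = 2 * 2 = 4
Remaining = 11 - 4 = 7

7


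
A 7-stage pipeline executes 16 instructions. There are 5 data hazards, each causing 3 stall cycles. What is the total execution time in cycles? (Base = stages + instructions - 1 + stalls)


Base cycles = 7 + 16 - 1 = 22
Total stalls = 5 * 3 = 15
Total = 22 + 15 = 37

37


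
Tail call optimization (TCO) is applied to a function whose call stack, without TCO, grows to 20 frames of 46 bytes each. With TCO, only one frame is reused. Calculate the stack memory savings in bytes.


Without TCO: 20 * 46 = 920 bytes
With TCO: reuse 1 frame = 46 bytes
Savings = 920 - 46 = 874

874


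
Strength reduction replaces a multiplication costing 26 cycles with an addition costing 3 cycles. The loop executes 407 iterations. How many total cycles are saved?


Per-iteration saving = 26 - 3 = 23
Total saved = 407 * 23 = 9361

9361


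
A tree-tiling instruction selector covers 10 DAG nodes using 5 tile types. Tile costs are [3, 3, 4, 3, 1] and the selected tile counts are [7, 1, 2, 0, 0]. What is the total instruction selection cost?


Total cost = sum(count_i * cost_i)
= 7*3 + 1*3 + 2*4 + 0*3 + 0*1
= 32

32


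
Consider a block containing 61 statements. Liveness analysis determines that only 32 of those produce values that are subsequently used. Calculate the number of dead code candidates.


Dead code = total statements - live definitions
= 61 - 32 = 29

29


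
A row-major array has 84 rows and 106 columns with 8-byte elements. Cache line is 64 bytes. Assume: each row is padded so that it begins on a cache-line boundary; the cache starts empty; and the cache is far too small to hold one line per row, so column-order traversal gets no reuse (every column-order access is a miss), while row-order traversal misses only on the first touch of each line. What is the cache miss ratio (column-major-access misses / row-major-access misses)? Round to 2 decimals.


Each row occupies 106 * 8 = 848 bytes and starts on a line boundary, so it spans ceil(848 / 64) = 14 cache lines.
Row-major traversal misses (one per line touched): 84 * ceil(106 * 8 / 64) = 1176
Column-major traversal misses (no reuse, every access misses): 84 * 106 = 8904
Ratio = 8904 / 1176 = 7.57

7.57


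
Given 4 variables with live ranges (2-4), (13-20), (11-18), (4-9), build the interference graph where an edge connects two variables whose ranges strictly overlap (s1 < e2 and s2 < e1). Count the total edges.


Check all pairs for overlapping intervals.
Two intervals (s1,e1) and (s2,e2) overlap if s1 < e2 and s2 < e1.
v0 (2-4) vs v1..v3: overlaps none -> 0
v1 (13-20) vs v2..v3: overlaps v2 -> 1
v2 (11-18) vs v3: overlaps none -> 0
Total overlapping pairs = 0 + 1 + 0 = 1

1


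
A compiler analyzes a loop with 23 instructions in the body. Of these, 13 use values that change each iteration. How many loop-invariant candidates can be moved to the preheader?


Invariant candidates = total - loop-dependent
= 23 - 13 = 10

10


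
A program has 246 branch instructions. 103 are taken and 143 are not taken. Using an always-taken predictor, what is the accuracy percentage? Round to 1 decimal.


Predictor: always-taken
Correct predictions = 103
Accuracy = 103 / 246 * 100 = 41.9%

41.9


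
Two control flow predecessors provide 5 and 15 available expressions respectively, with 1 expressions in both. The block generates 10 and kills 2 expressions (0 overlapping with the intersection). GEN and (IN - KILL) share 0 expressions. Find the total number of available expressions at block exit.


IN = intersection of predecessors = 1
IN - KILL = 1 - 0 = 1
|OUT| = |GEN| + |IN - KILL| - |GEN ∩ (IN - KILL)| = 10 + 1 - 0 = 11

11


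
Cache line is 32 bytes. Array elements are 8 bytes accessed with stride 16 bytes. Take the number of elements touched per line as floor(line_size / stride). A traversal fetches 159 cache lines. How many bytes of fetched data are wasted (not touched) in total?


Elements per line = floor(32 / 16) = 2
Bytes used per line = 2 * 8 = 16
Wasted per line = 32 - 16 = 16
Total wasted = 16 * 159 = 2544

2544


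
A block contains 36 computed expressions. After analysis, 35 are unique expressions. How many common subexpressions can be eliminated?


CSE count = total expressions - unique expressions
= 36 - 35 = 1

1


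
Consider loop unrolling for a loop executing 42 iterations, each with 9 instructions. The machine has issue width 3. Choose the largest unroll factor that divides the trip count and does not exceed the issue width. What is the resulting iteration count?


Largest divisor of 42 <= 3 is 3
New iterations = 42 / 3 = 14

14


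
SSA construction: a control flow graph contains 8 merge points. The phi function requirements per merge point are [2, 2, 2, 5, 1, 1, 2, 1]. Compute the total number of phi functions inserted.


Total phi functions = sum of phi functions at each join node
= 2 + 2 + 2 + 5 + 1 + 1 + 2 + 1 = 16

16


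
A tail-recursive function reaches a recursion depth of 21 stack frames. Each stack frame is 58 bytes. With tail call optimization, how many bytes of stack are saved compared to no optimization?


Without TCO: 21 * 58 = 1218 bytes
With TCO: reuse 1 frame = 58 bytes
Savings = 1218 - 58 = 1160

1160


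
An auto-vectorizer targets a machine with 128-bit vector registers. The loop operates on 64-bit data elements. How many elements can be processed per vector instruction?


Width = SIMD bits / data type bits
= 128 / 64 = 2

2


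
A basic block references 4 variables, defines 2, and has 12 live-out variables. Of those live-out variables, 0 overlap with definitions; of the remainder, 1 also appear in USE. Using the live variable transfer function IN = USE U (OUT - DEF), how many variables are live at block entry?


OUT - DEF: 12 - 0 = 12
|IN| = |USE| + |OUT - DEF| - |USE ∩ (OUT - DEF)| = 4 + 12 - 1 = 15

15


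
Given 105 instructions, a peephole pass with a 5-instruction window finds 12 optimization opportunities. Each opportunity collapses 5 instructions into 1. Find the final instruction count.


Each match removes 4 instructions.
Total removed = 12 * 4 = 48
Remaining = 105 - 48 = 57

57


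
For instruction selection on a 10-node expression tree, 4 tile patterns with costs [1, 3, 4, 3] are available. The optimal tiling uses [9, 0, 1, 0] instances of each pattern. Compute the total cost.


Total cost = sum(count_i * cost_i)
= 9*1 + 0*3 + 1*4 + 0*3
= 13

13


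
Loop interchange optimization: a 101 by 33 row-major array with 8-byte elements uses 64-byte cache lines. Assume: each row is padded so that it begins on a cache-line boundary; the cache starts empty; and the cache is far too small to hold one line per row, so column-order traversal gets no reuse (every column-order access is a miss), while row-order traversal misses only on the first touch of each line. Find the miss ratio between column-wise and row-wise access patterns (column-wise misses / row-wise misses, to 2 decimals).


Each row occupies 33 * 8 = 264 bytes and starts on a line boundary, so it spans ceil(264 / 64) = 5 cache lines.
Row-major traversal misses (one per line touched): 101 * ceil(33 * 8 / 64) = 505
Column-major traversal misses (no reuse, every access misses): 101 * 33 = 3333
Ratio = 3333 / 505 = 6.6

6.6


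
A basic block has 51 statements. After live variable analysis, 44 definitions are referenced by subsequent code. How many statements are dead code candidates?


Dead code = total statements - live definitions
= 51 - 44 = 7

7


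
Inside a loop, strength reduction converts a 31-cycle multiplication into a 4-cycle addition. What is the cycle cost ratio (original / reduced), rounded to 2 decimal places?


Ratio = mult_cost / add_cost = 31 / 4 = 7.75

7.75


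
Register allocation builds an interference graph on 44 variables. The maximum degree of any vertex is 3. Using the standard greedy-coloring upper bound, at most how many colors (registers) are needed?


Greedy coloring never needs more than (max_degree + 1) colors: when coloring a vertex, at most max_degree neighbors are already colored.
Upper bound = 3 + 1 = 4

4


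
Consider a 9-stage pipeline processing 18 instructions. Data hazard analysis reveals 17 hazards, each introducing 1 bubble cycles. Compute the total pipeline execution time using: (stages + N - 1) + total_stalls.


Base cycles = 9 + 18 - 1 = 26
Total stalls = 17 * 1 = 17
Total = 26 + 17 = 43

43


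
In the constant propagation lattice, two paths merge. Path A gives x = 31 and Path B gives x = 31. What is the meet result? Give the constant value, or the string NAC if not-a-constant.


Meet operation: if both paths give the same constant, result is that constant; if they differ, result is NAC (not-a-constant).
Path A: 31, Path B: 31 -> equal
Result: constant -> 31

31


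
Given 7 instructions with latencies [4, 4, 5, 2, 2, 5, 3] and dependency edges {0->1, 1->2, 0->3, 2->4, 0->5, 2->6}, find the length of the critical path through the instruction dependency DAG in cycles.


Compute longest path through dependency graph: dist(Ik) = max over predecessors of dist + latency(Ik).
dist(I0) = latency 4 = 4
dist(I1) = dist(I0) + 4 = 4 + 4 = 8
dist(I2) = dist(I1) + 5 = 8 + 5 = 13
dist(I3) = dist(I0) + 2 = 4 + 2 = 6
dist(I4) = dist(I2) + 2 = 13 + 2 = 15
dist(I5) = dist(I0) + 5 = 4 + 5 = 9
dist(I6) = dist(I2) + 3 = 13 + 3 = 16
Critical path = max dist = 16

16


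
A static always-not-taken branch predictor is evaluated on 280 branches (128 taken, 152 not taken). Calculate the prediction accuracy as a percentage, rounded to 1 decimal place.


Predictor: always-not-taken
Correct predictions = 152
Accuracy = 152 / 280 * 100 = 54.3%

54.3


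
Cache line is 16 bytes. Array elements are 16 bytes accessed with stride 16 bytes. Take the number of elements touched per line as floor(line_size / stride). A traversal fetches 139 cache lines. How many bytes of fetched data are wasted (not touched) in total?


Elements per line = floor(16 / 16) = 1
Bytes used per line = 1 * 16 = 16
Wasted per line = 16 - 16 = 0
Total wasted = 0 * 139 = 0

0


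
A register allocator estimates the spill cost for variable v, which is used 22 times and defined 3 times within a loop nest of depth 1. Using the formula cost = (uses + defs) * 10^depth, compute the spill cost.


uses + defs = 22 + 3 = 25
10^1 = 10
Spill cost = 25 * 10 = 250

250


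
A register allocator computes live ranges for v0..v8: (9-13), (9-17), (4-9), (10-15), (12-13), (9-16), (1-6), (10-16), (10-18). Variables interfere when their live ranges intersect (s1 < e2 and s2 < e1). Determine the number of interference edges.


Check all pairs for overlapping intervals.
Two intervals (s1,e1) and (s2,e2) overlap if s1 < e2 and s2 < e1.
v0 (9-13) vs v1..v8: overlaps v1, v3, v4, v5, v7, v8 -> 6
v1 (9-17) vs v2..v8: overlaps v3, v4, v5, v7, v8 -> 5
v2 (4-9) vs v3..v8: overlaps v6 -> 1
v3 (10-15) vs v4..v8: overlaps v4, v5, v7, v8 -> 4
v4 (12-13) vs v5..v8: overlaps v5, v7, v8 -> 3
v5 (9-16) vs v6..v8: overlaps v7, v8 -> 2
v6 (1-6) vs v7..v8: overlaps none -> 0
v7 (10-16) vs v8: overlaps v8 -> 1
Total overlapping pairs = 6 + 5 + 1 + 4 + 3 + 2 + 0 + 1 = 22

22


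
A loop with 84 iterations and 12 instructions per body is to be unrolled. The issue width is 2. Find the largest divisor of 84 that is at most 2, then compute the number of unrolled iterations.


Largest divisor of 84 <= 2 is 2
New iterations = 84 / 2 = 42

42


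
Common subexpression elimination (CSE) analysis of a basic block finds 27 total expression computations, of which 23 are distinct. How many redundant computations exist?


CSE count = total expressions - unique expressions
= 27 - 23 = 4

4


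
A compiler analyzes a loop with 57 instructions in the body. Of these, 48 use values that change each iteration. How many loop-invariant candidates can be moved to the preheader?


Invariant candidates = total - loop-dependent
= 57 - 48 = 9

9


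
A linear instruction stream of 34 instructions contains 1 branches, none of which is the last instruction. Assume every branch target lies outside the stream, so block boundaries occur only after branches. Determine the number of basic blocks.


With no in-sequence branch targets, the leaders are the first instruction plus the instruction after each branch.
Number of basic blocks = branches + 1
= 1 + 1 = 2

2


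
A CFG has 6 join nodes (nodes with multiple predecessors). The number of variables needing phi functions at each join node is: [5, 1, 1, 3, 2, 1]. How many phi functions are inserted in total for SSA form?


Total phi functions = sum of phi functions at each join node
= 5 + 1 + 1 + 3 + 2 + 1 = 13

13


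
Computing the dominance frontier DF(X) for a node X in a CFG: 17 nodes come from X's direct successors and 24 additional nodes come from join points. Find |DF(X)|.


DF(X) = direct successor contributions + join point contributions
= 17 + 24 = 41

41


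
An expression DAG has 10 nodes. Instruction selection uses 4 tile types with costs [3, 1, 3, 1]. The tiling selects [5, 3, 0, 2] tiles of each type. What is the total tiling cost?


Total cost = sum(count_i * cost_i)
= 5*3 + 3*1 + 0*3 + 2*1
= 20

20


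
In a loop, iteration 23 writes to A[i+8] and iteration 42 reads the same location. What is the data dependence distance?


Distance = read iteration - write iteration
= 42 - 23 = 19

19


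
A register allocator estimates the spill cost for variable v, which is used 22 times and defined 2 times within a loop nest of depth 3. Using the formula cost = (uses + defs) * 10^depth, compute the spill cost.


uses + defs = 22 + 2 = 24
10^3 = 1000
Spill cost = 24 * 1000 = 24000

24000


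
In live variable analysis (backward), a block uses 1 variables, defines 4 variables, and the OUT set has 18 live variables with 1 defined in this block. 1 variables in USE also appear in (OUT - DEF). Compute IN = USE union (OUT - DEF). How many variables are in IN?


OUT - DEF: 18 - 1 = 17
|IN| = |USE| + |OUT - DEF| - |USE ∩ (OUT - DEF)| = 1 + 17 - 1 = 17

17


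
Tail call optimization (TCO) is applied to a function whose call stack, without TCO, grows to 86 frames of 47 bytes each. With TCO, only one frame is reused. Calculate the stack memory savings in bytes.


Without TCO: 86 * 47 = 4042 bytes
With TCO: reuse 1 frame = 47 bytes
Savings = 4042 - 47 = 3995

3995


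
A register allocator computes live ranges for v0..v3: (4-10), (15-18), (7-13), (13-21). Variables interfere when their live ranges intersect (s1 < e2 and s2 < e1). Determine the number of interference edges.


Check all pairs for overlapping intervals.
Two intervals (s1,e1) and (s2,e2) overlap if s1 < e2 and s2 < e1.
v0 (4-10) vs v1..v3: overlaps v2 -> 1
v1 (15-18) vs v2..v3: overlaps v3 -> 1
v2 (7-13) vs v3: overlaps none -> 0
Total overlapping pairs = 1 + 1 + 0 = 2

2


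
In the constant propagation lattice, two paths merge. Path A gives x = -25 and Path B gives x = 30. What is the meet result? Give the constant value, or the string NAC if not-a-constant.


Meet operation: if both paths give the same constant, result is that constant; if they differ, result is NAC (not-a-constant).
Path A: -25, Path B: 30 -> differ
Result: not-a-constant -> NAC

NAC


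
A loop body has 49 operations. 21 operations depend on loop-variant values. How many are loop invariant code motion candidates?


Invariant candidates = total - loop-dependent
= 49 - 21 = 28

28


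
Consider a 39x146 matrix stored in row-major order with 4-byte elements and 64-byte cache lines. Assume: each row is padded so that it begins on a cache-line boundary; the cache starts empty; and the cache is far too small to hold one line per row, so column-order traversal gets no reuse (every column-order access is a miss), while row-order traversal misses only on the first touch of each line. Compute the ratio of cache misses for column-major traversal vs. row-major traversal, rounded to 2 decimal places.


Each row occupies 146 * 4 = 584 bytes and starts on a line boundary, so it spans ceil(584 / 64) = 10 cache lines.
Row-major traversal misses (one per line touched): 39 * ceil(146 * 4 / 64) = 390
Column-major traversal misses (no reuse, every access misses): 39 * 146 = 5694
Ratio = 5694 / 390 = 14.6

14.6


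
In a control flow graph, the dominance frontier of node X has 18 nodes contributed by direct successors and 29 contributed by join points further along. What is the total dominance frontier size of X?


DF(X) = direct successor contributions + join point contributions
= 18 + 29 = 47

47


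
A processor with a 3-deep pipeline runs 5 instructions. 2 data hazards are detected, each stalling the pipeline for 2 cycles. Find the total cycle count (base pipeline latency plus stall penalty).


Base cycles = 3 + 5 - 1 = 7
Total stalls = 2 * 2 = 4
Total = 7 + 4 = 11

11


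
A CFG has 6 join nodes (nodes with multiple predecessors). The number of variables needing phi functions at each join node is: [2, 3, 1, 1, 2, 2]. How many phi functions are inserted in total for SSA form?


Total phi functions = sum of phi functions at each join node
= 2 + 3 + 1 + 1 + 2 + 2 = 11

11


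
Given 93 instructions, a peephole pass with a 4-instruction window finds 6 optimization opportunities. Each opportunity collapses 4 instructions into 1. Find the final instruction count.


Each match removes 3 instructions.
Total removed = 6 * 3 = 18
Remaining = 93 - 18 = 75

75


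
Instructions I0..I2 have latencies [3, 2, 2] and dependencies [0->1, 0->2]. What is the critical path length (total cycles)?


Compute longest path through dependency graph: dist(Ik) = max over predecessors of dist + latency(Ik).
dist(I0) = latency 3 = 3
dist(I1) = dist(I0) + 2 = 3 + 2 = 5
dist(I2) = dist(I0) + 2 = 3 + 2 = 5
Critical path = max dist = 5

5


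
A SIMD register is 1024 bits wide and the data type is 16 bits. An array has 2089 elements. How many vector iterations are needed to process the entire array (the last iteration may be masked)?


Width = 1024 / 16 = 64 elements per vector op
Iterations = ceil(2089 / 64) = 33

33


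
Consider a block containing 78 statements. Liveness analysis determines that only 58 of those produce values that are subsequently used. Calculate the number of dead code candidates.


Dead code = total statements - live definitions
= 78 - 58 = 20

20


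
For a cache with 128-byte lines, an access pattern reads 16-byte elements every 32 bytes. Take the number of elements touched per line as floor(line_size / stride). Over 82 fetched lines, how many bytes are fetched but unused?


Elements per line = floor(128 / 32) = 4
Bytes used per line = 4 * 16 = 64
Wasted per line = 128 - 64 = 64
Total wasted = 64 * 82 = 5248

5248


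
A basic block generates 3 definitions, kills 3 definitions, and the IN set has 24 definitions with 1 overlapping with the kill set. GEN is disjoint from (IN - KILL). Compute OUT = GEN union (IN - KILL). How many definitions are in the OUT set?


IN - KILL: 24 - 1 = 23 surviving definitions
OUT = GEN + surviving = 3 + 23 = 26

26


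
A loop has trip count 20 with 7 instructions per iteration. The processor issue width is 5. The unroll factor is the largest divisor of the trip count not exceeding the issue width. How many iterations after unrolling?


Largest divisor of 20 <= 5 is 5
New iterations = 20 / 5 = 4

4


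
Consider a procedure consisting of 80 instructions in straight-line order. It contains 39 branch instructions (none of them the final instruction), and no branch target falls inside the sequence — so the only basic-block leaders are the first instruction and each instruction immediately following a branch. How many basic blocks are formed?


With no in-sequence branch targets, the leaders are the first instruction plus the instruction after each branch.
Number of basic blocks = branches + 1
= 39 + 1 = 40

40


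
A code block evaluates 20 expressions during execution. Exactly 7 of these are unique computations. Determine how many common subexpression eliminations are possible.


CSE count = total expressions - unique expressions
= 20 - 7 = 13

13


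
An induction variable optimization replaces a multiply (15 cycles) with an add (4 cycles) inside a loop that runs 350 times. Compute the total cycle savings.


Per-iteration saving = 15 - 4 = 11
Total saved = 350 * 11 = 3850

3850


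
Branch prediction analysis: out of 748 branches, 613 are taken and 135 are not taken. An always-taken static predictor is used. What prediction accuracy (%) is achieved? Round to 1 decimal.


Predictor: always-taken
Correct predictions = 613
Accuracy = 613 / 748 * 100 = 82.0%

82.0


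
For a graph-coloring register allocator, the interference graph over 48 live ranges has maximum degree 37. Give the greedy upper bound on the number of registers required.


Greedy coloring never needs more than (max_degree + 1) colors: when coloring a vertex, at most max_degree neighbors are already colored.
Upper bound = 37 + 1 = 38

38


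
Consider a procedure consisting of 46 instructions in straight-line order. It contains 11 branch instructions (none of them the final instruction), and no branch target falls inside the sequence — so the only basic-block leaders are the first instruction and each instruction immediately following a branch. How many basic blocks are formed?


With no in-sequence branch targets, the leaders are the first instruction plus the instruction after each branch.
Number of basic blocks = branches + 1
= 11 + 1 = 12

12


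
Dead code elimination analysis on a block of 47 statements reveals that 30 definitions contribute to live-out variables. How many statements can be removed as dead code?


Dead code = total statements - live definitions
= 47 - 30 = 17

17


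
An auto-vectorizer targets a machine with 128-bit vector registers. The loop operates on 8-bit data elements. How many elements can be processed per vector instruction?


Width = SIMD bits / data type bits
= 128 / 8 = 16

16


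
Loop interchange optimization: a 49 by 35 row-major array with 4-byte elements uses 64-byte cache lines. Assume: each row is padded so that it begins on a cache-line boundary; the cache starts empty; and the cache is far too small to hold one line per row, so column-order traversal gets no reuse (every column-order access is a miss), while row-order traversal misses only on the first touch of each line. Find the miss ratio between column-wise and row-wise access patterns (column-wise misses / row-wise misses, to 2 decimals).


Each row occupies 35 * 4 = 140 bytes and starts on a line boundary, so it spans ceil(140 / 64) = 3 cache lines.
Row-major traversal misses (one per line touched): 49 * ceil(35 * 4 / 64) = 147
Column-major traversal misses (no reuse, every access misses): 49 * 35 = 1715
Ratio = 1715 / 147 = 11.67

11.67


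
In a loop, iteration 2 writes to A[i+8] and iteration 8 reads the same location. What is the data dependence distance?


Distance = read iteration - write iteration
= 8 - 2 = 6

6


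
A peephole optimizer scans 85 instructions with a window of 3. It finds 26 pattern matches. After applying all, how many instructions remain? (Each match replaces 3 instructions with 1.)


Each match removes 2 instructions.
Total removed = 26 * 2 = 52
Remaining = 85 - 52 = 33

33


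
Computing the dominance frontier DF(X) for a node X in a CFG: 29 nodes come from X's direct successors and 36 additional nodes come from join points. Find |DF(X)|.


DF(X) = direct successor contributions + join point contributions
= 29 + 36 = 65

65


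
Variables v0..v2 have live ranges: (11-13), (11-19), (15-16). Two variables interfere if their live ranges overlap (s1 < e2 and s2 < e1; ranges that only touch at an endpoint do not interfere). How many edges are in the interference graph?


Check all pairs for overlapping intervals.
Two intervals (s1,e1) and (s2,e2) overlap if s1 < e2 and s2 < e1.
v0 (11-13) vs v1..v2: overlaps v1 -> 1
v1 (11-19) vs v2: overlaps v2 -> 1
Total overlapping pairs = 1 + 1 = 2

2


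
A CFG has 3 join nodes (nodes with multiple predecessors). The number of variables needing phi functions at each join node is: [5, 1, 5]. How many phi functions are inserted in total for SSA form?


Total phi functions = sum of phi functions at each join node
= 5 + 1 + 5 = 11

11


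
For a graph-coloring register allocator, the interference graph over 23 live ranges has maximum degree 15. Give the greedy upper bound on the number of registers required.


Greedy coloring never needs more than (max_degree + 1) colors: when coloring a vertex, at most max_degree neighbors are already colored.
Upper bound = 15 + 1 = 16

16


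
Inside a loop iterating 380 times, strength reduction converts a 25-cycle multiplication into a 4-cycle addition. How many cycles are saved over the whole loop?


Per-iteration saving = 25 - 4 = 21
Total saved = 380 * 21 = 7980

7980


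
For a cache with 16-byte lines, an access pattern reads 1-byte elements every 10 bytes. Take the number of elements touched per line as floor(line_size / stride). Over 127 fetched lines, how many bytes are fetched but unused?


Elements per line = floor(16 / 10) = 1
Bytes used per line = 1 * 1 = 1
Wasted per line = 16 - 1 = 15
Total wasted = 15 * 127 = 1905

1905


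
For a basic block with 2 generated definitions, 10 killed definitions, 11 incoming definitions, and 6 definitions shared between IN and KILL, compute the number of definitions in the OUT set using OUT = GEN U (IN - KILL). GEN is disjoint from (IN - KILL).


IN - KILL: 11 - 6 = 5 surviving definitions
OUT = GEN + surviving = 2 + 5 = 7

7


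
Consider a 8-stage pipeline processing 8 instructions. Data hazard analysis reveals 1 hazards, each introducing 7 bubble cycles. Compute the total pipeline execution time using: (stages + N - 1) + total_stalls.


Base cycles = 8 + 8 - 1 = 15
Total stalls = 1 * 7 = 7
Total = 15 + 7 = 22

22


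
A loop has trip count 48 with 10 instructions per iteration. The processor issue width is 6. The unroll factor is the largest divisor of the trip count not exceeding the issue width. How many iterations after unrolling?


Largest divisor of 48 <= 6 is 6
New iterations = 48 / 6 = 8

8


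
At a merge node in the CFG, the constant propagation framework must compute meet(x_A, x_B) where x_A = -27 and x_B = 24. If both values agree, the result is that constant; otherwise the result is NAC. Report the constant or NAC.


Meet operation: if both paths give the same constant, result is that constant; if they differ, result is NAC (not-a-constant).
Path A: -27, Path B: 24 -> differ
Result: not-a-constant -> NAC

NAC


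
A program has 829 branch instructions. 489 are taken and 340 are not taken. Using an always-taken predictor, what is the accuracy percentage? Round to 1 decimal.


Predictor: always-taken
Correct predictions = 489
Accuracy = 489 / 829 * 100 = 59.0%

59.0


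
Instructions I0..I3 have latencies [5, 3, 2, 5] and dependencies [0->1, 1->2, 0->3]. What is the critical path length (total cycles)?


Compute longest path through dependency graph: dist(Ik) = max over predecessors of dist + latency(Ik).
dist(I0) = latency 5 = 5
dist(I1) = dist(I0) + 3 = 5 + 3 = 8
dist(I2) = dist(I1) + 2 = 8 + 2 = 10
dist(I3) = dist(I0) + 5 = 5 + 5 = 10
Critical path = max dist = 10

10


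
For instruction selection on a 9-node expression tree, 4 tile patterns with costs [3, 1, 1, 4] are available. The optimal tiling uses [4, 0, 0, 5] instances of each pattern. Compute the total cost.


Total cost = sum(count_i * cost_i)
= 4*3 + 0*1 + 0*1 + 5*4
= 32

32


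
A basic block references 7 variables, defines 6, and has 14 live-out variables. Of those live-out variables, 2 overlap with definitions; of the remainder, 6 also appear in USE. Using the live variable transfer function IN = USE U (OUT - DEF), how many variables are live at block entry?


OUT - DEF: 14 - 2 = 12
|IN| = |USE| + |OUT - DEF| - |USE ∩ (OUT - DEF)| = 7 + 12 - 6 = 13

13


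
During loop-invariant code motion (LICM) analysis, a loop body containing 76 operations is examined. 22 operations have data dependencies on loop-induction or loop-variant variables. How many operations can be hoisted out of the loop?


Invariant candidates = total - loop-dependent
= 76 - 22 = 54

54


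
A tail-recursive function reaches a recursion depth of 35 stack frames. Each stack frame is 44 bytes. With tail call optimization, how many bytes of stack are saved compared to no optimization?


Without TCO: 35 * 44 = 1540 bytes
With TCO: reuse 1 frame = 44 bytes
Savings = 1540 - 44 = 1496

1496


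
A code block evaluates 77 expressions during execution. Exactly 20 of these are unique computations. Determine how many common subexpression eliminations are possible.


CSE count = total expressions - unique expressions
= 77 - 20 = 57

57


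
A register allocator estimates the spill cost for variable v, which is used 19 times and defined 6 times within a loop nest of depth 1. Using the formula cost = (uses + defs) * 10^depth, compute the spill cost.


uses + defs = 19 + 6 = 25
10^1 = 10
Spill cost = 25 * 10 = 250

250


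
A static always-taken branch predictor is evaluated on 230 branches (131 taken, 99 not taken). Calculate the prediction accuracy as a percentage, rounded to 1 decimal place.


Predictor: always-taken
Correct predictions = 131
Accuracy = 131 / 230 * 100 = 57.0%

57.0


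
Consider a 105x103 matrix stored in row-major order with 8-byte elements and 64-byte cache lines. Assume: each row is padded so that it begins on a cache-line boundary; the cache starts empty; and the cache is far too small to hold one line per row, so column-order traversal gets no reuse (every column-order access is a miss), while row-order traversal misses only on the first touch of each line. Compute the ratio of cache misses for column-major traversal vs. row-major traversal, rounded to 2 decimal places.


Each row occupies 103 * 8 = 824 bytes and starts on a line boundary, so it spans ceil(824 / 64) = 13 cache lines.
Row-major traversal misses (one per line touched): 105 * ceil(103 * 8 / 64) = 1365
Column-major traversal misses (no reuse, every access misses): 105 * 103 = 10815
Ratio = 10815 / 1365 = 7.92

7.92


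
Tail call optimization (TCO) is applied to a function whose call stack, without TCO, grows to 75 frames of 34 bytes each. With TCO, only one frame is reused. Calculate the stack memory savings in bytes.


Without TCO: 75 * 34 = 2550 bytes
With TCO: reuse 1 frame = 34 bytes
Savings = 2550 - 34 = 2516

2516


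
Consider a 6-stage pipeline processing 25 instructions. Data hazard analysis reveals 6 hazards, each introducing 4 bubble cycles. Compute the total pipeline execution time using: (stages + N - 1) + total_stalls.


Base cycles = 6 + 25 - 1 = 30
Total stalls = 6 * 4 = 24
Total = 30 + 24 = 54

54


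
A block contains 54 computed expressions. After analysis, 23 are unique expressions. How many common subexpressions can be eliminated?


CSE count = total expressions - unique expressions
= 54 - 23 = 31

31


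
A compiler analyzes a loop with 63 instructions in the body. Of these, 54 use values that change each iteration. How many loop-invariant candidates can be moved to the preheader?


Invariant candidates = total - loop-dependent
= 63 - 54 = 9

9


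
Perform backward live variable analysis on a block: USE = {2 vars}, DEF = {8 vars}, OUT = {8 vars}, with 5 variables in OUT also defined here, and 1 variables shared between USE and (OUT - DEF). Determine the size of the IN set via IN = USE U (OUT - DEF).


OUT - DEF: 8 - 5 = 3
|IN| = |USE| + |OUT - DEF| - |USE ∩ (OUT - DEF)| = 2 + 3 - 1 = 4

4


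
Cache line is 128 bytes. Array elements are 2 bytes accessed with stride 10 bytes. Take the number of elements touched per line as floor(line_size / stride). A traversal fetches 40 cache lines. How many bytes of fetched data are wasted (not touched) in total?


Elements per line = floor(128 / 10) = 12
Bytes used per line = 12 * 2 = 24
Wasted per line = 128 - 24 = 104
Total wasted = 104 * 40 = 4160

4160


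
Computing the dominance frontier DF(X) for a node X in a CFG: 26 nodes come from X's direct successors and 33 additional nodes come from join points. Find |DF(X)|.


DF(X) = direct successor contributions + join point contributions
= 26 + 33 = 59

59


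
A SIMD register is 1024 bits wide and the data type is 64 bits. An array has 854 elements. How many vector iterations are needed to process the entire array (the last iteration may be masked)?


Width = 1024 / 64 = 16 elements per vector op
Iterations = ceil(854 / 16) = 54

54


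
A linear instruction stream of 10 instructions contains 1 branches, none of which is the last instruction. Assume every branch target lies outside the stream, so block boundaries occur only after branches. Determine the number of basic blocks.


With no in-sequence branch targets, the leaders are the first instruction plus the instruction after each branch.
Number of basic blocks = branches + 1
= 1 + 1 = 2

2
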